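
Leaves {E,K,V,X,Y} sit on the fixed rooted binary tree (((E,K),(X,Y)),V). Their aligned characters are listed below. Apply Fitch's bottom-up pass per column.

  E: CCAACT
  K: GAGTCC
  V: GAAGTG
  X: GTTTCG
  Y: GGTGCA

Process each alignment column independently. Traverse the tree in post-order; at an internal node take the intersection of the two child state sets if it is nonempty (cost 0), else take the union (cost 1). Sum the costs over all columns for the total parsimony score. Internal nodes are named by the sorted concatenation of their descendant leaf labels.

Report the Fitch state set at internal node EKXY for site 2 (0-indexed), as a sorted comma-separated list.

A,G,T

site 0, node EK: E={C} ∪ K={G} → {C,G} (+1)
site 0, node XY: X={G} ∩ Y={G} → {G} (+0)
site 0, node EKXY: EK={C,G} ∩ XY={G} → {G} (+0)
site 0, node EKVXY: EKXY={G} ∩ V={G} → {G} (+0)
site 1, node EK: E={C} ∪ K={A} → {A,C} (+1)
site 1, node XY: X={T} ∪ Y={G} → {G,T} (+1)
site 1, node EKXY: EK={A,C} ∪ XY={G,T} → {A,C,G,T} (+1)
site 1, node EKVXY: EKXY={A,C,G,T} ∩ V={A} → {A} (+0)
site 2, node EK: E={A} ∪ K={G} → {A,G} (+1)
site 2, node XY: X={T} ∩ Y={T} → {T} (+0)
site 2, node EKXY: EK={A,G} ∪ XY={T} → {A,G,T} (+1)
site 2, node EKVXY: EKXY={A,G,T} ∩ V={A} → {A} (+0)
site 3, node EK: E={A} ∪ K={T} → {A,T} (+1)
site 3, node XY: X={T} ∪ Y={G} → {G,T} (+1)
site 3, node EKXY: EK={A,T} ∩ XY={G,T} → {T} (+0)
site 3, node EKVXY: EKXY={T} ∪ V={G} → {G,T} (+1)
site 4, node EK: E={C} ∩ K={C} → {C} (+0)
site 4, node XY: X={C} ∩ Y={C} → {C} (+0)
site 4, node EKXY: EK={C} ∩ XY={C} → {C} (+0)
site 4, node EKVXY: EKXY={C} ∪ V={T} → {C,T} (+1)
site 5, node EK: E={T} ∪ K={C} → {C,T} (+1)
site 5, node XY: X={G} ∪ Y={A} → {A,G} (+1)
site 5, node EKXY: EK={C,T} ∪ XY={A,G} → {A,C,G,T} (+1)
site 5, node EKVXY: EKXY={A,C,G,T} ∩ V={G} → {G} (+0)
per-site changes: [1, 3, 2, 3, 1, 3]; total = 13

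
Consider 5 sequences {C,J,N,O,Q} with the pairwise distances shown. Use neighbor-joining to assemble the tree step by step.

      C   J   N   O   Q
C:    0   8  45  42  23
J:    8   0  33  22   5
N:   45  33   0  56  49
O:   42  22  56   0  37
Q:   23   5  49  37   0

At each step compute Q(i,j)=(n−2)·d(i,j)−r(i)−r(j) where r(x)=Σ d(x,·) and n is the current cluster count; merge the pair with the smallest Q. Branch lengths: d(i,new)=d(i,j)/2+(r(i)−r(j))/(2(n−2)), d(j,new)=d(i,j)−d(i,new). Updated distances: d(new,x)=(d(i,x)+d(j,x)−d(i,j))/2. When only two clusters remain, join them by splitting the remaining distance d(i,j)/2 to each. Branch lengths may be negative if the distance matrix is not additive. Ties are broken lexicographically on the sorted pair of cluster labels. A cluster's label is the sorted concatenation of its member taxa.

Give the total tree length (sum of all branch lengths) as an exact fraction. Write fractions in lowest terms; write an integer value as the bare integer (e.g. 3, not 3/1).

621/8

iteration 1: select N,O (d=56, Q=-172); attach at lengths (97/3, 71/3); label the merged cluster NO
  updated: d(C,NO)=31/2, d(J,NO)=-1/2, d(NO,Q)=15
iteration 2: select C,NO (d=31/2, Q=-91/2); attach at lengths (95/8, 29/8); label the merged cluster CNO
  updated: d(CNO,J)=-4, d(CNO,Q)=45/4
iteration 3: select CNO,J (d=-4, Q=-49/4); attach at lengths (9/8, -41/8); label the merged cluster CJNO
  updated: d(CJNO,Q)=81/8
iteration 4: select CJNO,Q (d=81/8); attach at lengths (81/16, 81/16); label the merged cluster CJNOQ
final tree: (((C:95/8,(N:97/3,O:71/3):29/8):9/8,J:-41/8):81/16,Q:81/16)
total length: 621/8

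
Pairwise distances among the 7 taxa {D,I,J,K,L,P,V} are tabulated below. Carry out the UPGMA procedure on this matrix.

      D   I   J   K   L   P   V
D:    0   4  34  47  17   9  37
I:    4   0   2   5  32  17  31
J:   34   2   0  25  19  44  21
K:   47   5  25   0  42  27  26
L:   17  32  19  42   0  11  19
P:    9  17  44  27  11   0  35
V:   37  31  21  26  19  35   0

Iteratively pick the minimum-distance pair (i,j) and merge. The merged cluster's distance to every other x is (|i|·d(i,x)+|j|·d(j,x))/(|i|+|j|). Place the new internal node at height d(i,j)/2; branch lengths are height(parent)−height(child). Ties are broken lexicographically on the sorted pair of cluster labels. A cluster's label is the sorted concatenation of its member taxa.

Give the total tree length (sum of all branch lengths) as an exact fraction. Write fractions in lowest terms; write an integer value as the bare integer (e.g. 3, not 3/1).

251/4

1. join I+J (d=2) ⇒ IJ; edges |I|=1, |J|=1
  updated: d(D,IJ)=19, d(IJ,K)=15, d(IJ,L)=51/2, d(IJ,P)=61/2, d(IJ,V)=26
2. join D+P (d=9) ⇒ DP; edges |D|=9/2, |P|=9/2
  updated: d(DP,IJ)=99/4, d(DP,K)=37, d(DP,L)=14, d(DP,V)=36
3. join DP+L (d=14) ⇒ DLP; edges |DP|=5/2, |L|=7
  updated: d(DLP,IJ)=25, d(DLP,K)=116/3, d(DLP,V)=91/3
4. join IJ+K (d=15) ⇒ IJK; edges |IJ|=13/2, |K|=15/2
  updated: d(DLP,IJK)=266/9, d(IJK,V)=26
5. join IJK+V (d=26) ⇒ IJKV; edges |IJK|=11/2, |V|=13
  updated: d(DLP,IJKV)=119/4
6. join DLP+IJKV (d=119/4) ⇒ DIJKLPV; edges |DLP|=63/8, |IJKV|=15/8
final tree: (((D:9/2,P:9/2):5/2,L:7):63/8,(((I:1,J:1):13/2,K:15/2):11/2,V:13):15/8)
total length: 251/4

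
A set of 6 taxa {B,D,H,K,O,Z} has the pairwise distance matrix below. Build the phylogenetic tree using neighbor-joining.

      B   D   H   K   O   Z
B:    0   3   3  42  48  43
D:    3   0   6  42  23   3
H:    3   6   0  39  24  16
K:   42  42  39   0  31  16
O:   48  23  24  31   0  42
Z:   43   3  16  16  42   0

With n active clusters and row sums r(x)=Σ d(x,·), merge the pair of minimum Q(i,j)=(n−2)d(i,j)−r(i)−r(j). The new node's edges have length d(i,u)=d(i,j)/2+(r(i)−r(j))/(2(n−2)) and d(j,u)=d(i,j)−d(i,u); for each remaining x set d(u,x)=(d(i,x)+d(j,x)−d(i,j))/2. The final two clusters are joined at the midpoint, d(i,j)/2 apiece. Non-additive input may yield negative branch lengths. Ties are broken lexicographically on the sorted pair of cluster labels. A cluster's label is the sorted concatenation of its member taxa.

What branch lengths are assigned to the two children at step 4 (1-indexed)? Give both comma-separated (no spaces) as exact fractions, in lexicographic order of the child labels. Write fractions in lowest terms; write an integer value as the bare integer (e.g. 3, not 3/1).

57/8,-33/8

step 1: merge (K,Z) at d=16, Q=-226; branch lengths K→57/4, Z→7/4; new cluster KZ
  updated: d(B,KZ)=69/2, d(D,KZ)=29/2, d(H,KZ)=39/2, d(KZ,O)=57/2
step 2: merge (KZ,O) at d=57/2, Q=-135; branch lengths KZ→59/6, O→56/3; new cluster KOZ
  updated: d(B,KOZ)=27, d(D,KOZ)=9/2, d(H,KOZ)=15/2
step 3: merge (B,H) at d=3, Q=-87/2; branch lengths B→45/8, H→-21/8; new cluster BH
  updated: d(BH,D)=3, d(BH,KOZ)=63/4
step 4: merge (BH,D) at d=3, Q=-93/4; branch lengths BH→57/8, D→-33/8; new cluster BDH
  updated: d(BDH,KOZ)=69/8
step 5: merge (BDH,KOZ) at d=69/8; branch lengths BDH→69/16, KOZ→69/16; new cluster BDHKOZ
final tree: (((B:45/8,H:-21/8):57/8,D:-33/8):69/16,((K:57/4,Z:7/4):59/6,O:56/3):69/16)
total length: 473/8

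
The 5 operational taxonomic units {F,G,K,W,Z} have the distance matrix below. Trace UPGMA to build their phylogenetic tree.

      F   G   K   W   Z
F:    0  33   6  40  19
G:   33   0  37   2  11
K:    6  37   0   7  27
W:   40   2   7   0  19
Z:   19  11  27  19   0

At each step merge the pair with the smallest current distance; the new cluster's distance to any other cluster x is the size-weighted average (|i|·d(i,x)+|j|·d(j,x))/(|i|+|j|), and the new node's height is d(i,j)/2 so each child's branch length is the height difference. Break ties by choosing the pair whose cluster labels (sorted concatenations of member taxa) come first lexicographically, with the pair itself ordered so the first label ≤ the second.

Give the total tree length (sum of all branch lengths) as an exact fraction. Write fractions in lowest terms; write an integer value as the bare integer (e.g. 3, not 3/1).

step 1: merge (G,W) at d=2; branch lengths G→1, W→1; new cluster GW
  updated: d(F,GW)=73/2, d(GW,K)=22, d(GW,Z)=15
step 2: merge (F,K) at d=6; branch lengths F→3, K→3; new cluster FK
  updated: d(FK,GW)=117/4, d(FK,Z)=23
step 3: merge (GW,Z) at d=15; branch lengths GW→13/2, Z→15/2; new cluster GWZ
  updated: d(FK,GWZ)=163/6
step 4: merge (FK,GWZ) at d=163/6; branch lengths FK→127/12, GWZ→73/12; new cluster FGKWZ
final tree: ((F:3,K:3):127/12,((G:1,W:1):13/2,Z:15/2):73/12)
total length: 116/3

116/3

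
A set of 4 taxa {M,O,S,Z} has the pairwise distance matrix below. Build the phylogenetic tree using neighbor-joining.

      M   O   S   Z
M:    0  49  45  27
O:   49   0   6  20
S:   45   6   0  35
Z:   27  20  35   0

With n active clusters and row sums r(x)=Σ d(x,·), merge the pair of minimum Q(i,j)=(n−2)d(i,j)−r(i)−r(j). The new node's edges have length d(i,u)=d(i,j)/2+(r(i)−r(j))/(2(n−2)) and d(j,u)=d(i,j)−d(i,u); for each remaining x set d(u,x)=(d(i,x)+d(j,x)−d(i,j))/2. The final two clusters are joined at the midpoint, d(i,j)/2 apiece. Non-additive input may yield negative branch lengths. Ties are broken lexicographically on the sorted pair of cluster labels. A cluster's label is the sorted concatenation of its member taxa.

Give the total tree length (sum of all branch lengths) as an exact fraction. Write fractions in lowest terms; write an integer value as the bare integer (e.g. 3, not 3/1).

iteration 1: select M,Z (d=27, Q=-149); attach at lengths (93/4, 15/4); label the merged cluster MZ
  updated: d(MZ,O)=21, d(MZ,S)=53/2
iteration 2: select MZ,O (d=21, Q=-107/2); attach at lengths (83/4, 1/4); label the merged cluster MOZ
  updated: d(MOZ,S)=23/4
iteration 3: select MOZ,S (d=23/4); attach at lengths (23/8, 23/8); label the merged cluster MOSZ
final tree: (((M:93/4,Z:15/4):83/4,O:1/4):23/8,S:23/8)
total length: 215/4

215/4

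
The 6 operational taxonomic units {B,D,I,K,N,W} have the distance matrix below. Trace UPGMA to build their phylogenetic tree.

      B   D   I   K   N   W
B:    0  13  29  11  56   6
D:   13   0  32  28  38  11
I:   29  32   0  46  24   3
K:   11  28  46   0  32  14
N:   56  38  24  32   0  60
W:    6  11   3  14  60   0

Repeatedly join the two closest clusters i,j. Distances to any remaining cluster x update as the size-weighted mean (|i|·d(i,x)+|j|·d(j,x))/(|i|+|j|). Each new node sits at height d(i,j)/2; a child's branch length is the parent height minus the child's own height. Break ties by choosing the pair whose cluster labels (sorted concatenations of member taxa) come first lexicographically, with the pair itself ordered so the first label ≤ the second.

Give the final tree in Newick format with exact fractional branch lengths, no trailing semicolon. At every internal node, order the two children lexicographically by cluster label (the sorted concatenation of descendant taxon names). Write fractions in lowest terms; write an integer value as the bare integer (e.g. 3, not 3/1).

((((B:11/2,K:11/2):19/4,D:41/4):5/4,(I:3/2,W:3/2):10):19/2,N:21)

iteration 1: select I,W (d=3); attach at lengths (3/2, 3/2); label the merged cluster IW
  updated: d(B,IW)=35/2, d(D,IW)=43/2, d(IW,K)=30, d(IW,N)=42
iteration 2: select B,K (d=11); attach at lengths (11/2, 11/2); label the merged cluster BK
  updated: d(BK,D)=41/2, d(BK,IW)=95/4, d(BK,N)=44
iteration 3: select BK,D (d=41/2); attach at lengths (19/4, 41/4); label the merged cluster BDK
  updated: d(BDK,IW)=23, d(BDK,N)=42
iteration 4: select BDK,IW (d=23); attach at lengths (5/4, 10); label the merged cluster BDIKW
  updated: d(BDIKW,N)=42
iteration 5: select BDIKW,N (d=42); attach at lengths (19/2, 21); label the merged cluster BDIKNW
final tree: ((((B:11/2,K:11/2):19/4,D:41/4):5/4,(I:3/2,W:3/2):10):19/2,N:21)
total length: 283/4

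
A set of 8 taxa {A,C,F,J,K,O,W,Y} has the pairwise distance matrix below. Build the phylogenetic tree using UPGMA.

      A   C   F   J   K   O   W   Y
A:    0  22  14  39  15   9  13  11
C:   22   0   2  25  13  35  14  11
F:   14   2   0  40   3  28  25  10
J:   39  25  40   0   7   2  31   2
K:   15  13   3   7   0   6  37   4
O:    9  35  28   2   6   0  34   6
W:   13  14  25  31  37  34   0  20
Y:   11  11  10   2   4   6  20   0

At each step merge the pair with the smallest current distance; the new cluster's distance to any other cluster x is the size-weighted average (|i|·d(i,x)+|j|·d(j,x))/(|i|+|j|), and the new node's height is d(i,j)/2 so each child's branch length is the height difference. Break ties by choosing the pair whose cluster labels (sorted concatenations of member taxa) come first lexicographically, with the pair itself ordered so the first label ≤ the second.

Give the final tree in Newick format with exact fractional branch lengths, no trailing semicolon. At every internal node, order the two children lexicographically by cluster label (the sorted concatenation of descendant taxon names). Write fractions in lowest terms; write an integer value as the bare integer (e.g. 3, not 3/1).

1. join C+F (d=2) ⇒ CF; edges |C|=1, |F|=1
  updated: d(A,CF)=18, d(CF,J)=65/2, d(CF,K)=8, d(CF,O)=63/2, d(CF,W)=39/2, d(CF,Y)=21/2
2. join J+O (d=2) ⇒ JO; edges |J|=1, |O|=1
  updated: d(A,JO)=24, d(CF,JO)=32, d(JO,K)=13/2, d(JO,W)=65/2, d(JO,Y)=4
3. join JO+Y (d=4) ⇒ JOY; edges |JO|=1, |Y|=2
  updated: d(A,JOY)=59/3, d(CF,JOY)=149/6, d(JOY,K)=17/3, d(JOY,W)=85/3
4. join JOY+K (d=17/3) ⇒ JKOY; edges |JOY|=5/6, |K|=17/6
  updated: d(A,JKOY)=37/2, d(CF,JKOY)=165/8, d(JKOY,W)=61/2
5. join A+W (d=13) ⇒ AW; edges |A|=13/2, |W|=13/2
  updated: d(AW,CF)=75/4, d(AW,JKOY)=49/2
6. join AW+CF (d=75/4) ⇒ ACFW; edges |AW|=23/8, |CF|=67/8
  updated: d(ACFW,JKOY)=361/16
7. join ACFW+JKOY (d=361/16) ⇒ ACFJKOWY; edges |ACFW|=61/32, |JKOY|=811/96
final tree: (((A:13/2,W:13/2):23/8,(C:1,F:1):67/8):61/32,(((J:1,O:1):1,Y:2):5/6,K:17/6):811/96)
total length: 2173/48

(((A:13/2,W:13/2):23/8,(C:1,F:1):67/8):61/32,(((J:1,O:1):1,Y:2):5/6,K:17/6):811/96)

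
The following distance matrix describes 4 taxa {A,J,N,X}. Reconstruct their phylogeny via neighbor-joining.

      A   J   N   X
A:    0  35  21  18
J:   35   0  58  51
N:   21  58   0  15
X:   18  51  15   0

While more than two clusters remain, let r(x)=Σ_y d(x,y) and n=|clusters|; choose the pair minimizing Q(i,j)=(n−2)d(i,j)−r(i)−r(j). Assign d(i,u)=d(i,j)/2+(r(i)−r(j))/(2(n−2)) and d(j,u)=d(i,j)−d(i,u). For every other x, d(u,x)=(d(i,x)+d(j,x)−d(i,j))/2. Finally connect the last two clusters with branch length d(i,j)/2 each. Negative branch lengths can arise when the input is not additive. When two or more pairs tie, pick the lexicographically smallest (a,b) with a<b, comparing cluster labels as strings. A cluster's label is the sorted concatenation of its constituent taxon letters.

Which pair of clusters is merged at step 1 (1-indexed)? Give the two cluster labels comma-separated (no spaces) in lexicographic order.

iteration 1: select A,J (d=35, Q=-148); attach at lengths (0, 35); label the merged cluster AJ
  updated: d(AJ,N)=22, d(AJ,X)=17
iteration 2: select AJ,N (d=22, Q=-54); attach at lengths (12, 10); label the merged cluster AJN
  updated: d(AJN,X)=5
iteration 3: select AJN,X (d=5); attach at lengths (5/2, 5/2); label the merged cluster AJNX
final tree: (((A:0,J:35):12,N:10):5/2,X:5/2)
total length: 62

A,J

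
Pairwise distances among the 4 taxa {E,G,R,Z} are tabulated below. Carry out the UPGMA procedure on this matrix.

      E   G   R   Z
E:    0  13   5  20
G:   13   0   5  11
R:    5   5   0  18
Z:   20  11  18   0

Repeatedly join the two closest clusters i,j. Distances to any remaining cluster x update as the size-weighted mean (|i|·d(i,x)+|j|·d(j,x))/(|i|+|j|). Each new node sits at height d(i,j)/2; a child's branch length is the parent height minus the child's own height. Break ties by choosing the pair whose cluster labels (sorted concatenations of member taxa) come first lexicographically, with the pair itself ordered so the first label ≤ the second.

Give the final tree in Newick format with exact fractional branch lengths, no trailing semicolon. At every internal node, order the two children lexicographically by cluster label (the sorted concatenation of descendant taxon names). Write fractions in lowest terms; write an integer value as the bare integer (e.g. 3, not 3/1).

(((E:5/2,R:5/2):2,G:9/2):11/3,Z:49/6)

1. join E+R (d=5) ⇒ ER; edges |E|=5/2, |R|=5/2
  updated: d(ER,G)=9, d(ER,Z)=19
2. join ER+G (d=9) ⇒ EGR; edges |ER|=2, |G|=9/2
  updated: d(EGR,Z)=49/3
3. join EGR+Z (d=49/3) ⇒ EGRZ; edges |EGR|=11/3, |Z|=49/6
final tree: (((E:5/2,R:5/2):2,G:9/2):11/3,Z:49/6)
total length: 70/3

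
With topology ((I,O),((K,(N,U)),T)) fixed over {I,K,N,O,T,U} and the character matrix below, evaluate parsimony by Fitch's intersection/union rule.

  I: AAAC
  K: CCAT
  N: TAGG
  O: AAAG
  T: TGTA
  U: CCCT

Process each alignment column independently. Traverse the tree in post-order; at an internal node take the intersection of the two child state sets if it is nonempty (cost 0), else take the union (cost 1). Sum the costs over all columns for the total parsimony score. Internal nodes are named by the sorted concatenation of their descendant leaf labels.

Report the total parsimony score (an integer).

13

IO@0: {A} ∩ {A} = {A} (intersection, +0)
NU@0: {T} ∪ {C} = {C,T} (union, +1)
KNU@0: {C} ∩ {C,T} = {C} (intersection, +0)
KNTU@0: {C} ∪ {T} = {C,T} (union, +1)
IKNOTU@0: {A} ∪ {C,T} = {A,C,T} (union, +1)
IO@1: {A} ∩ {A} = {A} (intersection, +0)
NU@1: {A} ∪ {C} = {A,C} (union, +1)
KNU@1: {C} ∩ {A,C} = {C} (intersection, +0)
KNTU@1: {C} ∪ {G} = {C,G} (union, +1)
IKNOTU@1: {A} ∪ {C,G} = {A,C,G} (union, +1)
IO@2: {A} ∩ {A} = {A} (intersection, +0)
NU@2: {G} ∪ {C} = {C,G} (union, +1)
KNU@2: {A} ∪ {C,G} = {A,C,G} (union, +1)
KNTU@2: {A,C,G} ∪ {T} = {A,C,G,T} (union, +1)
IKNOTU@2: {A} ∩ {A,C,G,T} = {A} (intersection, +0)
IO@3: {C} ∪ {G} = {C,G} (union, +1)
NU@3: {G} ∪ {T} = {G,T} (union, +1)
KNU@3: {T} ∩ {G,T} = {T} (intersection, +0)
KNTU@3: {T} ∪ {A} = {A,T} (union, +1)
IKNOTU@3: {C,G} ∪ {A,T} = {A,C,G,T} (union, +1)
per-site changes: [3, 3, 3, 4]; total = 13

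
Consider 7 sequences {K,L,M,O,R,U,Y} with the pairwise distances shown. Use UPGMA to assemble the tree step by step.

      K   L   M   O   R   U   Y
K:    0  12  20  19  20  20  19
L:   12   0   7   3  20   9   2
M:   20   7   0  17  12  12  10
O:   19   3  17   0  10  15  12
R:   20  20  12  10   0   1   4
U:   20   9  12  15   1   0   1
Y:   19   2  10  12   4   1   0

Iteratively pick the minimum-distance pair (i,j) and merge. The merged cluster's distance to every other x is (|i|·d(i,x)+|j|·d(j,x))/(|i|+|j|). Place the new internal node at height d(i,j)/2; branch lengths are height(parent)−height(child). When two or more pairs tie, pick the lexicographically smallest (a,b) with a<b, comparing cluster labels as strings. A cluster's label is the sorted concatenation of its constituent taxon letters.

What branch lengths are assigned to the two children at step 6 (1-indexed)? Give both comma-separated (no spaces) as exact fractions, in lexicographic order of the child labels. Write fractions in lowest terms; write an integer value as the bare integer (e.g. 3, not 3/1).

iteration 1: select R,U (d=1); attach at lengths (1/2, 1/2); label the merged cluster RU
  updated: d(K,RU)=20, d(L,RU)=29/2, d(M,RU)=12, d(O,RU)=25/2, d(RU,Y)=5/2
iteration 2: select L,Y (d=2); attach at lengths (1, 1); label the merged cluster LY
  updated: d(K,LY)=31/2, d(LY,M)=17/2, d(LY,O)=15/2, d(LY,RU)=17/2
iteration 3: select LY,O (d=15/2); attach at lengths (11/4, 15/4); label the merged cluster LOY
  updated: d(K,LOY)=50/3, d(LOY,M)=34/3, d(LOY,RU)=59/6
iteration 4: select LOY,RU (d=59/6); attach at lengths (7/6, 53/12); label the merged cluster LORUY
  updated: d(K,LORUY)=18, d(LORUY,M)=58/5
iteration 5: select LORUY,M (d=58/5); attach at lengths (53/60, 29/5); label the merged cluster LMORUY
  updated: d(K,LMORUY)=55/3
iteration 6: select K,LMORUY (d=55/3); attach at lengths (55/6, 101/30); label the merged cluster KLMORUY
final tree: (K:55/6,((((L:1,Y:1):11/4,O:15/4):7/6,(R:1/2,U:1/2):53/12):53/60,M:29/5):101/30)
total length: 343/10

55/6,101/30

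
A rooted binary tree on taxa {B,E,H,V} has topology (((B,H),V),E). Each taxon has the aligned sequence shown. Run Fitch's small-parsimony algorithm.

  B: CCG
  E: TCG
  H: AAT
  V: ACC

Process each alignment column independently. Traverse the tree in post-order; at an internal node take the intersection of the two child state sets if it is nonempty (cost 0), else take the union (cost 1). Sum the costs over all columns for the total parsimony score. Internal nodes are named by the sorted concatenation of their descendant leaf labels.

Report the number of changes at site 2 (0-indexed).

BH@0: {C} ∪ {A} = {A,C} (union, +1)
BHV@0: {A,C} ∩ {A} = {A} (intersection, +0)
BEHV@0: {A} ∪ {T} = {A,T} (union, +1)
BH@1: {C} ∪ {A} = {A,C} (union, +1)
BHV@1: {A,C} ∩ {C} = {C} (intersection, +0)
BEHV@1: {C} ∩ {C} = {C} (intersection, +0)
BH@2: {G} ∪ {T} = {G,T} (union, +1)
BHV@2: {G,T} ∪ {C} = {C,G,T} (union, +1)
BEHV@2: {C,G,T} ∩ {G} = {G} (intersection, +0)
per-site changes: [2, 1, 2]; total = 5

2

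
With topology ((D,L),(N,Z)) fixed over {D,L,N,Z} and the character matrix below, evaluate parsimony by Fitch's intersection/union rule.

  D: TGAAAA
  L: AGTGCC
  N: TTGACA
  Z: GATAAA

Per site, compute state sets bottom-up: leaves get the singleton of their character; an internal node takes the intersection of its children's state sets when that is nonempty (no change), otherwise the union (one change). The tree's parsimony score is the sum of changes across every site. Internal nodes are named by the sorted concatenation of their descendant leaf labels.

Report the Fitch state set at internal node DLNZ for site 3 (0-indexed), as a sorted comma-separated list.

A

DL@0: {T} ∪ {A} = {A,T} (union, +1)
NZ@0: {T} ∪ {G} = {G,T} (union, +1)
DLNZ@0: {A,T} ∩ {G,T} = {T} (intersection, +0)
DL@1: {G} ∩ {G} = {G} (intersection, +0)
NZ@1: {T} ∪ {A} = {A,T} (union, +1)
DLNZ@1: {G} ∪ {A,T} = {A,G,T} (union, +1)
DL@2: {A} ∪ {T} = {A,T} (union, +1)
NZ@2: {G} ∪ {T} = {G,T} (union, +1)
DLNZ@2: {A,T} ∩ {G,T} = {T} (intersection, +0)
DL@3: {A} ∪ {G} = {A,G} (union, +1)
NZ@3: {A} ∩ {A} = {A} (intersection, +0)
DLNZ@3: {A,G} ∩ {A} = {A} (intersection, +0)
DL@4: {A} ∪ {C} = {A,C} (union, +1)
NZ@4: {C} ∪ {A} = {A,C} (union, +1)
DLNZ@4: {A,C} ∩ {A,C} = {A,C} (intersection, +0)
DL@5: {A} ∪ {C} = {A,C} (union, +1)
NZ@5: {A} ∩ {A} = {A} (intersection, +0)
DLNZ@5: {A,C} ∩ {A} = {A} (intersection, +0)
per-site changes: [2, 2, 2, 1, 2, 1]; total = 10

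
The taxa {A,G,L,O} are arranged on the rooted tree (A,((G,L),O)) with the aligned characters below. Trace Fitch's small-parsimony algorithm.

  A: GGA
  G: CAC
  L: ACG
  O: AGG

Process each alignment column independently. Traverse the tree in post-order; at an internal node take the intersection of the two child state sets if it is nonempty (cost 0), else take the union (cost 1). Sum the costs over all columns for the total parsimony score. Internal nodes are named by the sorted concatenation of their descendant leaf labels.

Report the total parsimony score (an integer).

site 0, node GL: G={C} ∪ L={A} → {A,C} (+1)
site 0, node GLO: GL={A,C} ∩ O={A} → {A} (+0)
site 0, node AGLO: A={G} ∪ GLO={A} → {A,G} (+1)
site 1, node GL: G={A} ∪ L={C} → {A,C} (+1)
site 1, node GLO: GL={A,C} ∪ O={G} → {A,C,G} (+1)
site 1, node AGLO: A={G} ∩ GLO={A,C,G} → {G} (+0)
site 2, node GL: G={C} ∪ L={G} → {C,G} (+1)
site 2, node GLO: GL={C,G} ∩ O={G} → {G} (+0)
site 2, node AGLO: A={A} ∪ GLO={G} → {A,G} (+1)
per-site changes: [2, 2, 2]; total = 6

6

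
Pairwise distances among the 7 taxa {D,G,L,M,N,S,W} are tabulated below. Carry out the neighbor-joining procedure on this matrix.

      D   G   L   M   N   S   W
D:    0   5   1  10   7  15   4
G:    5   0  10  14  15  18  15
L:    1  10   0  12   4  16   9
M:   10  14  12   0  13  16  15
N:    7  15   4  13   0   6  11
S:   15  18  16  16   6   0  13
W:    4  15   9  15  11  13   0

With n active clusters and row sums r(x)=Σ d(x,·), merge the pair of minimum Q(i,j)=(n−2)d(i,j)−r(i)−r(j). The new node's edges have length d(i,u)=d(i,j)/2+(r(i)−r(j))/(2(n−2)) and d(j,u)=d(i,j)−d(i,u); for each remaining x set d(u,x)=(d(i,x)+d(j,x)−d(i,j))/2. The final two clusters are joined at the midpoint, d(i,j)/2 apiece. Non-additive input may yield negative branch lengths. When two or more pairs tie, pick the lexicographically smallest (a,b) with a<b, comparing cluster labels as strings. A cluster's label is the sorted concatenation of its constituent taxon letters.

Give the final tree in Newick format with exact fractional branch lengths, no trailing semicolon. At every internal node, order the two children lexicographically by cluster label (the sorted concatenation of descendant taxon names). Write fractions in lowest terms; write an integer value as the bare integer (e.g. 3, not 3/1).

1. join N+S (d=6, Q=-110) ⇒ NS; edges |N|=1/5, |S|=29/5
  updated: d(D,NS)=8, d(G,NS)=27/2, d(L,NS)=7, d(M,NS)=23/2, d(NS,W)=9
2. join D+G (d=5, Q=-131/2) ⇒ DG; edges |D|=-19/16, |G|=99/16
  updated: d(DG,L)=3, d(DG,M)=19/2, d(DG,NS)=33/4, d(DG,W)=7
3. join DG+L (d=3, Q=-199/4) ⇒ DGL; edges |DG|=23/24, |L|=49/24
  updated: d(DGL,M)=37/4, d(DGL,NS)=49/8, d(DGL,W)=13/2
4. join DGL+W (d=13/2, Q=-315/8) ⇒ DGLW; edges |DGL|=35/32, |W|=173/32
  updated: d(DGLW,M)=71/8, d(DGLW,NS)=69/16
5. join DGLW+M (d=71/8, Q=-395/16) ⇒ DGLMW; edges |DGLW|=27/32, |M|=257/32
  updated: d(DGLMW,NS)=111/32
6. join DGLMW+NS (d=111/32) ⇒ DGLMNSW; edges |DGLMW|=111/64, |NS|=111/64
final tree: (((((D:-19/16,G:99/16):23/24,L:49/24):35/32,W:173/32):27/32,M:257/32):111/64,(N:1/5,S:29/5):111/64)
total length: 1051/32

(((((D:-19/16,G:99/16):23/24,L:49/24):35/32,W:173/32):27/32,M:257/32):111/64,(N:1/5,S:29/5):111/64)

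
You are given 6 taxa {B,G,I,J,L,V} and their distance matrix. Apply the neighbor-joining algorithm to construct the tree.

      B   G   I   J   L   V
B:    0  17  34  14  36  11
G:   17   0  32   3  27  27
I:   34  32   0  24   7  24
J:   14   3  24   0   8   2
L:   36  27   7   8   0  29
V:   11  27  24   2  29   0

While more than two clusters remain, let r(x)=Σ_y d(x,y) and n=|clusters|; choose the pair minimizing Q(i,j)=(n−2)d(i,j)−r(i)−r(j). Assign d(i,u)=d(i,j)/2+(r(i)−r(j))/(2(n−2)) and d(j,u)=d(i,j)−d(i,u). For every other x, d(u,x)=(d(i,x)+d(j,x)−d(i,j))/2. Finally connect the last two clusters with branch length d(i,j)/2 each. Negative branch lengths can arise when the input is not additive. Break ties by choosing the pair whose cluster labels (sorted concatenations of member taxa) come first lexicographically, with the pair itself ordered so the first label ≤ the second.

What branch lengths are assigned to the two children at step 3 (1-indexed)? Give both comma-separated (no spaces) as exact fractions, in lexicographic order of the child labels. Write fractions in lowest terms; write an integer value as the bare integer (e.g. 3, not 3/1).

6,63/4

step 1: merge (I,L) at d=7, Q=-200; branch lengths I→21/4, L→7/4; new cluster IL
  updated: d(B,IL)=63/2, d(G,IL)=26, d(IL,J)=25/2, d(IL,V)=23
step 2: merge (B,V) at d=11, Q=-207/2; branch lengths B→29/4, V→15/4; new cluster BV
  updated: d(BV,G)=33/2, d(BV,IL)=87/4, d(BV,J)=5/2
step 3: merge (BV,IL) at d=87/4, Q=-115/2; branch lengths BV→6, IL→63/4; new cluster BILV
  updated: d(BILV,G)=83/8, d(BILV,J)=-27/8
step 4: merge (BILV,G) at d=83/8, Q=-10; branch lengths BILV→2, G→67/8; new cluster BGILV
  updated: d(BGILV,J)=-43/8
step 5: merge (BGILV,J) at d=-43/8; branch lengths BGILV→-43/16, J→-43/16; new cluster BGIJLV
final tree: ((((B:29/4,V:15/4):6,(I:21/4,L:7/4):63/4):2,G:67/8):-43/16,J:-43/16)
total length: 179/4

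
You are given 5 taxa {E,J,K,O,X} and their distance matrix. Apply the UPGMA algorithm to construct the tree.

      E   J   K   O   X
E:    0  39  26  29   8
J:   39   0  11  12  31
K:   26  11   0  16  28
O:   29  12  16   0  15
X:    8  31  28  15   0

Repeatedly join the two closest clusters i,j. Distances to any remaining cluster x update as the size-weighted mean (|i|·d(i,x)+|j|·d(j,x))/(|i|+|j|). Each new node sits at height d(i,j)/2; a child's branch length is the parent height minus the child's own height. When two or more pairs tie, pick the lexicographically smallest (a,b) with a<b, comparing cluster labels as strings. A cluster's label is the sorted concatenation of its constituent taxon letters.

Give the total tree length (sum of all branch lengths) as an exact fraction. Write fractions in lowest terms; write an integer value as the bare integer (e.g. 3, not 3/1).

89/2

iteration 1: select E,X (d=8); attach at lengths (4, 4); label the merged cluster EX
  updated: d(EX,J)=35, d(EX,K)=27, d(EX,O)=22
iteration 2: select J,K (d=11); attach at lengths (11/2, 11/2); label the merged cluster JK
  updated: d(EX,JK)=31, d(JK,O)=14
iteration 3: select JK,O (d=14); attach at lengths (3/2, 7); label the merged cluster JKO
  updated: d(EX,JKO)=28
iteration 4: select EX,JKO (d=28); attach at lengths (10, 7); label the merged cluster EJKOX
final tree: ((E:4,X:4):10,((J:11/2,K:11/2):3/2,O:7):7)
total length: 89/2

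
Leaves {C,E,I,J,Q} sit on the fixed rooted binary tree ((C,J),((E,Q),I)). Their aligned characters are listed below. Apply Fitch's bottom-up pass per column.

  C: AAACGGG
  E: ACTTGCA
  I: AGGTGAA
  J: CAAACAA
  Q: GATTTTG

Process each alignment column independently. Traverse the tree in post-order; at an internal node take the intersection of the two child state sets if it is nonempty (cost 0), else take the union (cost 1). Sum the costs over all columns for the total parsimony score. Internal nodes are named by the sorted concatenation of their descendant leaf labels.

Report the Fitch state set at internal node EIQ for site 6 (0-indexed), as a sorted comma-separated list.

site 0, node CJ: C={A} ∪ J={C} → {A,C} (+1)
site 0, node EQ: E={A} ∪ Q={G} → {A,G} (+1)
site 0, node EIQ: EQ={A,G} ∩ I={A} → {A} (+0)
site 0, node CEIJQ: CJ={A,C} ∩ EIQ={A} → {A} (+0)
site 1, node CJ: C={A} ∩ J={A} → {A} (+0)
site 1, node EQ: E={C} ∪ Q={A} → {A,C} (+1)
site 1, node EIQ: EQ={A,C} ∪ I={G} → {A,C,G} (+1)
site 1, node CEIJQ: CJ={A} ∩ EIQ={A,C,G} → {A} (+0)
site 2, node CJ: C={A} ∩ J={A} → {A} (+0)
site 2, node EQ: E={T} ∩ Q={T} → {T} (+0)
site 2, node EIQ: EQ={T} ∪ I={G} → {G,T} (+1)
site 2, node CEIJQ: CJ={A} ∪ EIQ={G,T} → {A,G,T} (+1)
site 3, node CJ: C={C} ∪ J={A} → {A,C} (+1)
site 3, node EQ: E={T} ∩ Q={T} → {T} (+0)
site 3, node EIQ: EQ={T} ∩ I={T} → {T} (+0)
site 3, node CEIJQ: CJ={A,C} ∪ EIQ={T} → {A,C,T} (+1)
site 4, node CJ: C={G} ∪ J={C} → {C,G} (+1)
site 4, node EQ: E={G} ∪ Q={T} → {G,T} (+1)
site 4, node EIQ: EQ={G,T} ∩ I={G} → {G} (+0)
site 4, node CEIJQ: CJ={C,G} ∩ EIQ={G} → {G} (+0)
site 5, node CJ: C={G} ∪ J={A} → {A,G} (+1)
site 5, node EQ: E={C} ∪ Q={T} → {C,T} (+1)
site 5, node EIQ: EQ={C,T} ∪ I={A} → {A,C,T} (+1)
site 5, node CEIJQ: CJ={A,G} ∩ EIQ={A,C,T} → {A} (+0)
site 6, node CJ: C={G} ∪ J={A} → {A,G} (+1)
site 6, node EQ: E={A} ∪ Q={G} → {A,G} (+1)
site 6, node EIQ: EQ={A,G} ∩ I={A} → {A} (+0)
site 6, node CEIJQ: CJ={A,G} ∩ EIQ={A} → {A} (+0)
per-site changes: [2, 2, 2, 2, 2, 3, 2]; total = 15

A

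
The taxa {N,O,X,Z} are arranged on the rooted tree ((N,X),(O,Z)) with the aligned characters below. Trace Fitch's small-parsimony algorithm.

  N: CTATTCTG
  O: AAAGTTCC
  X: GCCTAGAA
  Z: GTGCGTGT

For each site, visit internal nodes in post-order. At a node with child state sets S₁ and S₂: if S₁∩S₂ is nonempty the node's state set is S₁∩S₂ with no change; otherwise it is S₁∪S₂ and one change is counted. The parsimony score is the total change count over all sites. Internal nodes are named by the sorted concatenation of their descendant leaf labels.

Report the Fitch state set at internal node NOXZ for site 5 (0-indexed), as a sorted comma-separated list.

NX@0: {C} ∪ {G} = {C,G} (union, +1)
OZ@0: {A} ∪ {G} = {A,G} (union, +1)
NOXZ@0: {C,G} ∩ {A,G} = {G} (intersection, +0)
NX@1: {T} ∪ {C} = {C,T} (union, +1)
OZ@1: {A} ∪ {T} = {A,T} (union, +1)
NOXZ@1: {C,T} ∩ {A,T} = {T} (intersection, +0)
NX@2: {A} ∪ {C} = {A,C} (union, +1)
OZ@2: {A} ∪ {G} = {A,G} (union, +1)
NOXZ@2: {A,C} ∩ {A,G} = {A} (intersection, +0)
NX@3: {T} ∩ {T} = {T} (intersection, +0)
OZ@3: {G} ∪ {C} = {C,G} (union, +1)
NOXZ@3: {T} ∪ {C,G} = {C,G,T} (union, +1)
NX@4: {T} ∪ {A} = {A,T} (union, +1)
OZ@4: {T} ∪ {G} = {G,T} (union, +1)
NOXZ@4: {A,T} ∩ {G,T} = {T} (intersection, +0)
NX@5: {C} ∪ {G} = {C,G} (union, +1)
OZ@5: {T} ∩ {T} = {T} (intersection, +0)
NOXZ@5: {C,G} ∪ {T} = {C,G,T} (union, +1)
NX@6: {T} ∪ {A} = {A,T} (union, +1)
OZ@6: {C} ∪ {G} = {C,G} (union, +1)
NOXZ@6: {A,T} ∪ {C,G} = {A,C,G,T} (union, +1)
NX@7: {G} ∪ {A} = {A,G} (union, +1)
OZ@7: {C} ∪ {T} = {C,T} (union, +1)
NOXZ@7: {A,G} ∪ {C,T} = {A,C,G,T} (union, +1)
per-site changes: [2, 2, 2, 2, 2, 2, 3, 3]; total = 18

C,G,T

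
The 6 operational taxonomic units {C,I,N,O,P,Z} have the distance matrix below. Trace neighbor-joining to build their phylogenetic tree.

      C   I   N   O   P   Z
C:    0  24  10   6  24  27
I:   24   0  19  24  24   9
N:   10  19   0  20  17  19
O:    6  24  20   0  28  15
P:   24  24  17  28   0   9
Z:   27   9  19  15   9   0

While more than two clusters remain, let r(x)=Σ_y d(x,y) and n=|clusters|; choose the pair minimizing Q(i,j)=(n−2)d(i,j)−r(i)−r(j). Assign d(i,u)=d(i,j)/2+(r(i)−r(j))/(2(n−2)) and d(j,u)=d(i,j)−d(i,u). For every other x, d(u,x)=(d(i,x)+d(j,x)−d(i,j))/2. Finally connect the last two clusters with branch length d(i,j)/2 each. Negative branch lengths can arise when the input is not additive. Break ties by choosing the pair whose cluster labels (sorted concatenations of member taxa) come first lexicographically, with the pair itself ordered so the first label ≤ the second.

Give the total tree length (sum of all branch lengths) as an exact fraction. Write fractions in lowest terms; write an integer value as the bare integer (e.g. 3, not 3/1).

iteration 1: select C,O (d=6, Q=-160); attach at lengths (11/4, 13/4); label the merged cluster CO
  updated: d(CO,I)=21, d(CO,N)=12, d(CO,P)=23, d(CO,Z)=18
iteration 2: select CO,N (d=12, Q=-105); attach at lengths (43/6, 29/6); label the merged cluster CNO
  updated: d(CNO,I)=14, d(CNO,P)=14, d(CNO,Z)=25/2
iteration 3: select CNO,I (d=14, Q=-119/2); attach at lengths (43/8, 69/8); label the merged cluster CINO
  updated: d(CINO,P)=12, d(CINO,Z)=15/4
iteration 4: select CINO,P (d=12, Q=-99/4); attach at lengths (27/8, 69/8); label the merged cluster CINOP
  updated: d(CINOP,Z)=3/8
iteration 5: select CINOP,Z (d=3/8); attach at lengths (3/16, 3/16); label the merged cluster CINOPZ
final tree: (((((C:11/4,O:13/4):43/6,N:29/6):43/8,I:69/8):27/8,P:69/8):3/16,Z:3/16)
total length: 355/8

355/8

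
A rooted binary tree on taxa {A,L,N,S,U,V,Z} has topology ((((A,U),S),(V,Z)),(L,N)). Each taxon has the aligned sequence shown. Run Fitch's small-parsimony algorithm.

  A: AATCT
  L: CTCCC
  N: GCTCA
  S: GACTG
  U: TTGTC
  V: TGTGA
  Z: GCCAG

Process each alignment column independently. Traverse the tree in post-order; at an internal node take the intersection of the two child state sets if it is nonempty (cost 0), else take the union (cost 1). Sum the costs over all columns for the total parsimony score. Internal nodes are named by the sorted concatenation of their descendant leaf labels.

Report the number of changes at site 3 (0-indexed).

[col 0] AU: children A:{A}, U:{T} ∪→ {A,T}; cost 1
[col 0] ASU: children AU:{A,T}, S:{G} ∪→ {A,G,T}; cost 1
[col 0] VZ: children V:{T}, Z:{G} ∪→ {G,T}; cost 1
[col 0] ASUVZ: children ASU:{A,G,T}, VZ:{G,T} ∩→ {G,T}; cost 0
[col 0] LN: children L:{C}, N:{G} ∪→ {C,G}; cost 1
[col 0] ALNSUVZ: children ASUVZ:{G,T}, LN:{C,G} ∩→ {G}; cost 0
[col 1] AU: children A:{A}, U:{T} ∪→ {A,T}; cost 1
[col 1] ASU: children AU:{A,T}, S:{A} ∩→ {A}; cost 0
[col 1] VZ: children V:{G}, Z:{C} ∪→ {C,G}; cost 1
[col 1] ASUVZ: children ASU:{A}, VZ:{C,G} ∪→ {A,C,G}; cost 1
[col 1] LN: children L:{T}, N:{C} ∪→ {C,T}; cost 1
[col 1] ALNSUVZ: children ASUVZ:{A,C,G}, LN:{C,T} ∩→ {C}; cost 0
[col 2] AU: children A:{T}, U:{G} ∪→ {G,T}; cost 1
[col 2] ASU: children AU:{G,T}, S:{C} ∪→ {C,G,T}; cost 1
[col 2] VZ: children V:{T}, Z:{C} ∪→ {C,T}; cost 1
[col 2] ASUVZ: children ASU:{C,G,T}, VZ:{C,T} ∩→ {C,T}; cost 0
[col 2] LN: children L:{C}, N:{T} ∪→ {C,T}; cost 1
[col 2] ALNSUVZ: children ASUVZ:{C,T}, LN:{C,T} ∩→ {C,T}; cost 0
[col 3] AU: children A:{C}, U:{T} ∪→ {C,T}; cost 1
[col 3] ASU: children AU:{C,T}, S:{T} ∩→ {T}; cost 0
[col 3] VZ: children V:{G}, Z:{A} ∪→ {A,G}; cost 1
[col 3] ASUVZ: children ASU:{T}, VZ:{A,G} ∪→ {A,G,T}; cost 1
[col 3] LN: children L:{C}, N:{C} ∩→ {C}; cost 0
[col 3] ALNSUVZ: children ASUVZ:{A,G,T}, LN:{C} ∪→ {A,C,G,T}; cost 1
[col 4] AU: children A:{T}, U:{C} ∪→ {C,T}; cost 1
[col 4] ASU: children AU:{C,T}, S:{G} ∪→ {C,G,T}; cost 1
[col 4] VZ: children V:{A}, Z:{G} ∪→ {A,G}; cost 1
[col 4] ASUVZ: children ASU:{C,G,T}, VZ:{A,G} ∩→ {G}; cost 0
[col 4] LN: children L:{C}, N:{A} ∪→ {A,C}; cost 1
[col 4] ALNSUVZ: children ASUVZ:{G}, LN:{A,C} ∪→ {A,C,G}; cost 1
per-site changes: [4, 4, 4, 4, 5]; total = 21

4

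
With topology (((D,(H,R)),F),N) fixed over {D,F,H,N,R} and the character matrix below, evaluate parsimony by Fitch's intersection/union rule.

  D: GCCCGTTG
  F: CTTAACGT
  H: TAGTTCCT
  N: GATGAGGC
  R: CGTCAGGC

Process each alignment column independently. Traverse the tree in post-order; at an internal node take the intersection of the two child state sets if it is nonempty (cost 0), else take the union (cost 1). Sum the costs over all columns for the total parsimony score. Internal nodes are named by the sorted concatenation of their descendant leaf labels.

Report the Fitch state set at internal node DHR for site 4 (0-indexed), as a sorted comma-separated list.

A,G,T

[col 0] HR: children H:{T}, R:{C} ∪→ {C,T}; cost 1
[col 0] DHR: children D:{G}, HR:{C,T} ∪→ {C,G,T}; cost 1
[col 0] DFHR: children DHR:{C,G,T}, F:{C} ∩→ {C}; cost 0
[col 0] DFHNR: children DFHR:{C}, N:{G} ∪→ {C,G}; cost 1
[col 1] HR: children H:{A}, R:{G} ∪→ {A,G}; cost 1
[col 1] DHR: children D:{C}, HR:{A,G} ∪→ {A,C,G}; cost 1
[col 1] DFHR: children DHR:{A,C,G}, F:{T} ∪→ {A,C,G,T}; cost 1
[col 1] DFHNR: children DFHR:{A,C,G,T}, N:{A} ∩→ {A}; cost 0
[col 2] HR: children H:{G}, R:{T} ∪→ {G,T}; cost 1
[col 2] DHR: children D:{C}, HR:{G,T} ∪→ {C,G,T}; cost 1
[col 2] DFHR: children DHR:{C,G,T}, F:{T} ∩→ {T}; cost 0
[col 2] DFHNR: children DFHR:{T}, N:{T} ∩→ {T}; cost 0
[col 3] HR: children H:{T}, R:{C} ∪→ {C,T}; cost 1
[col 3] DHR: children D:{C}, HR:{C,T} ∩→ {C}; cost 0
[col 3] DFHR: children DHR:{C}, F:{A} ∪→ {A,C}; cost 1
[col 3] DFHNR: children DFHR:{A,C}, N:{G} ∪→ {A,C,G}; cost 1
[col 4] HR: children H:{T}, R:{A} ∪→ {A,T}; cost 1
[col 4] DHR: children D:{G}, HR:{A,T} ∪→ {A,G,T}; cost 1
[col 4] DFHR: children DHR:{A,G,T}, F:{A} ∩→ {A}; cost 0
[col 4] DFHNR: children DFHR:{A}, N:{A} ∩→ {A}; cost 0
[col 5] HR: children H:{C}, R:{G} ∪→ {C,G}; cost 1
[col 5] DHR: children D:{T}, HR:{C,G} ∪→ {C,G,T}; cost 1
[col 5] DFHR: children DHR:{C,G,T}, F:{C} ∩→ {C}; cost 0
[col 5] DFHNR: children DFHR:{C}, N:{G} ∪→ {C,G}; cost 1
[col 6] HR: children H:{C}, R:{G} ∪→ {C,G}; cost 1
[col 6] DHR: children D:{T}, HR:{C,G} ∪→ {C,G,T}; cost 1
[col 6] DFHR: children DHR:{C,G,T}, F:{G} ∩→ {G}; cost 0
[col 6] DFHNR: children DFHR:{G}, N:{G} ∩→ {G}; cost 0
[col 7] HR: children H:{T}, R:{C} ∪→ {C,T}; cost 1
[col 7] DHR: children D:{G}, HR:{C,T} ∪→ {C,G,T}; cost 1
[col 7] DFHR: children DHR:{C,G,T}, F:{T} ∩→ {T}; cost 0
[col 7] DFHNR: children DFHR:{T}, N:{C} ∪→ {C,T}; cost 1
per-site changes: [3, 3, 2, 3, 2, 3, 2, 3]; total = 21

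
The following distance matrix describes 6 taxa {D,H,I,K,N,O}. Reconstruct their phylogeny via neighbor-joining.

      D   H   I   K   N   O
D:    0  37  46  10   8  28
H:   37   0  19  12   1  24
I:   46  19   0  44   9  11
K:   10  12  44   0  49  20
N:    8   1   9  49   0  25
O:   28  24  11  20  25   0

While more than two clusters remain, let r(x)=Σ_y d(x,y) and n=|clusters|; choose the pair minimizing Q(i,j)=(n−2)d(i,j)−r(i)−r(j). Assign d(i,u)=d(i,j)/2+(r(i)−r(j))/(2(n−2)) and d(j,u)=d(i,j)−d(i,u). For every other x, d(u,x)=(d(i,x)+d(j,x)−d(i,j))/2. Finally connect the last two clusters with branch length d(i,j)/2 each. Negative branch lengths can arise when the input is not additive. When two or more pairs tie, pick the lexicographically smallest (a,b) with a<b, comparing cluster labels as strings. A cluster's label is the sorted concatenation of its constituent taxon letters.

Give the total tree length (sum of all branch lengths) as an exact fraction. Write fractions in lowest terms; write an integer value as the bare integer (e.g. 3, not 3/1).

step 1: merge (D,K) at d=10, Q=-224; branch lengths D→17/4, K→23/4; new cluster DK
  updated: d(DK,H)=39/2, d(DK,I)=40, d(DK,N)=47/2, d(DK,O)=19
step 2: merge (I,O) at d=11, Q=-125; branch lengths I→11/2, O→11/2; new cluster IO
  updated: d(DK,IO)=24, d(H,IO)=16, d(IO,N)=23/2
step 3: merge (DK,IO) at d=24, Q=-141/2; branch lengths DK→127/8, IO→65/8; new cluster DIKO
  updated: d(DIKO,H)=23/4, d(DIKO,N)=11/2
step 4: merge (DIKO,H) at d=23/4, Q=-49/4; branch lengths DIKO→41/8, H→5/8; new cluster DHIKO
  updated: d(DHIKO,N)=3/8
step 5: merge (DHIKO,N) at d=3/8; branch lengths DHIKO→3/16, N→3/16; new cluster DHIKNO
final tree: ((((D:17/4,K:23/4):127/8,(I:11/2,O:11/2):65/8):41/8,H:5/8):3/16,N:3/16)
total length: 409/8

409/8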